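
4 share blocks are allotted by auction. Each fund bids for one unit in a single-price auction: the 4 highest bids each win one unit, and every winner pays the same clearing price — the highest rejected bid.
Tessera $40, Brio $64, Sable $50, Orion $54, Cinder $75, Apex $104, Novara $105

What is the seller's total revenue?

Total revenue: $216

Bids ranked high→low: 105 (Novara), 104 (Apex), 75 (Cinder), 64 (Brio), 54 (Orion), 50 (Sable), …
Winners (4 units): Novara, Apex, Cinder, Brio.
First losing bid is Orion's $54, which sets the uniform price.
Total revenue = 4 × $54 = $216.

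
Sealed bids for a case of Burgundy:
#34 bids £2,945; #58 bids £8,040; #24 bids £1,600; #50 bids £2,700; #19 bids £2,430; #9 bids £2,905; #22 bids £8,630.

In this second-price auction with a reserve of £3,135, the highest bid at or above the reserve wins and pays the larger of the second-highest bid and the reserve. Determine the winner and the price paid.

#22 pays £8,040

Bids ranked: 8,630 (#22) > 8,040 (#58) > 2,945 (#34) > 2,905 (#9) > 2,700 (#50) > 2,430 (#19) > …
Highest eligible bid: #22 at £8,630.
Second-highest bid £8,040 exceeds the reserve £3,135 → payment £8,040.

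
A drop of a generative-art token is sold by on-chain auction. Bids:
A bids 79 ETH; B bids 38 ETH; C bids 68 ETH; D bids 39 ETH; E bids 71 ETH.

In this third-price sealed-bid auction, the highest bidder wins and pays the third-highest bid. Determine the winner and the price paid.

A pays 68 ETH

Rule: the highest bidder wins and pays the third-highest bid.
Bids in order: 79 (A) > 71 (E) > 68 (C) > 39 (D) > 38 (B)
A wins; payment is bid #3 in the ranking = 68 ETH.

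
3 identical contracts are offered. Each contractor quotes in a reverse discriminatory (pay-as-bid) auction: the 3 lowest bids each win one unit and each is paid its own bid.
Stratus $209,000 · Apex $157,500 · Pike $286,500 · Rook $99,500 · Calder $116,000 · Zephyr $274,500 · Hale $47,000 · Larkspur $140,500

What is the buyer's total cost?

Total cost: $262,500

Sorting: 47,000 (Hale), 99,500 (Rook), 116,000 (Calder), 140,500 (Larkspur), 157,500 (Apex), …
Winners (3 units): Hale, Rook, Calder.
Total cost = 47,000 + 99,500 + 116,000 = $262,500.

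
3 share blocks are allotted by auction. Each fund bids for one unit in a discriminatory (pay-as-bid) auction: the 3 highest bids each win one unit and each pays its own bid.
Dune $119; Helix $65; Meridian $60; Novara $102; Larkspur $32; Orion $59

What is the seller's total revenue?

Ordering the bids: 119 (Dune), 102 (Novara), 65 (Helix), 60 (Meridian), 59 (Orion), …
Winners (3 units): Dune, Novara, Helix.
Total revenue = 119 + 102 + 65 = $286.

Total revenue: $286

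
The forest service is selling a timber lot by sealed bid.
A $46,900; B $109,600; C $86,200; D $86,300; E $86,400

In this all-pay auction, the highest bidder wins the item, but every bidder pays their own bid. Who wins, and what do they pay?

Rule: the highest bidder wins the item, but every bidder pays their own bid.
Bids ranked: 109,600 (B) > 86,400 (E) > 86,300 (D) > 86,200 (C) > 46,900 (A)
B wins with the top bid; all bids are sunk regardless.

B pays $109,600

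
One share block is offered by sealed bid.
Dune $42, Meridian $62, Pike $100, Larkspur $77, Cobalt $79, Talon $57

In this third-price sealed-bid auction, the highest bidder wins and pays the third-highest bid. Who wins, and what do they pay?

Pike pays $77

Bids ranked: 100 (Pike) > 79 (Cobalt) > 77 (Larkspur) > 62 (Meridian) > 57 (Talon) > 42 (Dune)
Pike is highest; pays the third-highest bid, $77.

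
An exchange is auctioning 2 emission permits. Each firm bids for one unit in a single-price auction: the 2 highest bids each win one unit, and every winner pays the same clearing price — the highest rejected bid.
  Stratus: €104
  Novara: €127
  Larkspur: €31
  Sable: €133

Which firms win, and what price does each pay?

Sable, Novara; each pays €104

Sorting: 133 (Sable), 127 (Novara), 104 (Stratus), 31 (Larkspur)
Top 2: Sable, Novara.
First losing bid is Stratus's €104, which sets the uniform price.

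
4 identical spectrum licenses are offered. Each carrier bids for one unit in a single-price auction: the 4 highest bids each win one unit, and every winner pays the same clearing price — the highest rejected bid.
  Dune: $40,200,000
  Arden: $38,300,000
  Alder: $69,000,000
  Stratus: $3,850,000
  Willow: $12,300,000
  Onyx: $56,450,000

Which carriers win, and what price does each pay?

Bids ranked high→low: 69,000,000 (Alder), 56,450,000 (Onyx), 40,200,000 (Dune), 38,300,000 (Arden), 12,300,000 (Willow), 3,850,000 (Stratus)
The 4 highest are Alder, Onyx, Dune, Arden.
Highest unsuccessful bid: $12,300,000 → clearing price.

Alder, Onyx, Dune, Arden; each pays $12,300,000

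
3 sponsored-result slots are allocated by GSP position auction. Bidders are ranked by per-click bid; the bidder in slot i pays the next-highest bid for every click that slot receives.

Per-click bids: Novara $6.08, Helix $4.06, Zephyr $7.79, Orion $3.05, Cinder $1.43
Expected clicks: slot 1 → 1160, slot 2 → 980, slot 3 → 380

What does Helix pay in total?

Ranked by bid: $7.79 (Zephyr) > $6.08 (Novara) > $4.06 (Helix) > $3.05 (Orion) > …
Helix holds slot 3 → pays next bid $3.05 × 380 clicks = $1159.00.

Helix pays $1159.00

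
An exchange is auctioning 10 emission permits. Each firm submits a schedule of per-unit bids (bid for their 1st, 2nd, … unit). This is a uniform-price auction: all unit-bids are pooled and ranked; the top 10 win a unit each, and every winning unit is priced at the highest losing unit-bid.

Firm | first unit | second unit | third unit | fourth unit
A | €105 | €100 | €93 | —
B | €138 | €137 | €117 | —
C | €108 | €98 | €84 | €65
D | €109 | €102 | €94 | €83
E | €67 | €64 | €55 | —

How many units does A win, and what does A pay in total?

Pooled unit-bids ranked (top 10): 138 (B-1), 137 (B-2), 117 (B-3), 109 (D-1), 108 (C-1), 105 (A-1), 102 (D-2), 100 (A-2), 98 (C-2), 94 (D-3)
The (k+1)-th unit-bid is €93.
A wins 2 unit(s) at €93 each.

A: 2 units, pays €186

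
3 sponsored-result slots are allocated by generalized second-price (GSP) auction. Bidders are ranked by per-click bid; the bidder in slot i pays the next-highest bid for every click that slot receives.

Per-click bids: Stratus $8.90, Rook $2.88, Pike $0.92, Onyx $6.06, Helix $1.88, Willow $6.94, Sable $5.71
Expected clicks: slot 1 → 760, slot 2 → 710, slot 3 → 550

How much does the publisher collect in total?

Sorting advertisers: $8.90 (Stratus) > $6.94 (Willow) > $6.06 (Onyx) > $5.71 (Sable) > …
Slot 1: Stratus pays $6.94 × 760 = $5274.40
Slot 2: Willow pays $6.06 × 710 = $4302.60
Slot 3: Onyx pays $5.71 × 550 = $3140.50
Total = $12717.50

Total revenue: $12717.50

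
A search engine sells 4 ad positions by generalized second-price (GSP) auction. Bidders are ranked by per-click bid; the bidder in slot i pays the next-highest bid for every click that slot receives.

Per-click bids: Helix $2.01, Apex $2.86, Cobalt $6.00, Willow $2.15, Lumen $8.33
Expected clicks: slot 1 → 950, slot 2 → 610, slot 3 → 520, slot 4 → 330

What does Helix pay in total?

Helix pays $0.00

Sorting advertisers: $8.33 (Lumen) > $6.00 (Cobalt) > $2.86 (Apex) > $2.15 (Willow) > $2.01 (Helix)
Helix ranks below slot 4 → no slot, pays nothing.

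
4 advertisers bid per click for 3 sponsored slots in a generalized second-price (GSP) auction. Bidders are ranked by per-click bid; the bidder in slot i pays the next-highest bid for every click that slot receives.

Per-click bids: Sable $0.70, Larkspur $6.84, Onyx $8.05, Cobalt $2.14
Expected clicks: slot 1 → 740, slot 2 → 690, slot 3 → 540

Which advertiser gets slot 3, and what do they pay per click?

Cobalt; $0.70 per click

Ranked by bid: $8.05 (Onyx) > $6.84 (Larkspur) > $2.14 (Cobalt) > $0.70 (Sable)
Slot 3 goes to the third-ranked bidder, Cobalt, who pays the next bid down: $0.70/click.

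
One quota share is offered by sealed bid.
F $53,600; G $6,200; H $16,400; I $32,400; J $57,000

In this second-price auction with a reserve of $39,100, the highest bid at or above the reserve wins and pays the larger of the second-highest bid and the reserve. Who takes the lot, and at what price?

Rule: the highest bid at or above the reserve wins and pays the larger of the second-highest bid and the reserve.
Bids in order: 57,000 (J) > 53,600 (F) > 32,400 (I) > 16,400 (H) > 6,200 (G)
J has the top bid at or above the reserve ($57,000).
max(second-highest $53,600, reserve $39,100) = $53,600; the reserve does not bind.

J pays $53,600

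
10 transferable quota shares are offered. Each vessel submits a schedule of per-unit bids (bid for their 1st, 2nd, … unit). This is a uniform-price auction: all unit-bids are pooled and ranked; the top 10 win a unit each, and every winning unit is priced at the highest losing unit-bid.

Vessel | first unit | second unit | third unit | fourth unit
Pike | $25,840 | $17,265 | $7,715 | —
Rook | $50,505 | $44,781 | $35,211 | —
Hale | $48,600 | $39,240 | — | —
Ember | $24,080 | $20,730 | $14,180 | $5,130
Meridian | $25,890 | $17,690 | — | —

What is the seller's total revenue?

All unit-bids, highest first — top 10: 50,505 (Rook-1), 48,600 (Hale-1), 44,781 (Rook-2), 39,240 (Hale-2), 35,211 (Rook-3), 25,890 (Meridian-1), 25,840 (Pike-1), 24,080 (Ember-1), 20,730 (Ember-2), 17,690 (Meridian-2)
Highest rejected unit-bid = $17,265.
Allocation: Ember 2, Hale 2, Meridian 2, Pike 1, Rook 3. Every unit priced at $17,265.
Revenue = 10 × 17,265 = $172,650.

Total revenue: $172,650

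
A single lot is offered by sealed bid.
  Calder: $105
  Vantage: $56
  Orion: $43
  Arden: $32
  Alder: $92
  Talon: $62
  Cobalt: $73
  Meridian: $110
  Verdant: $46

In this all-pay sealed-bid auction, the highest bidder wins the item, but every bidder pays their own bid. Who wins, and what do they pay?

Meridian pays $110

Bids in order: 110 (Meridian) > 105 (Calder) > 92 (Alder) > 73 (Cobalt) > 62 (Talon) > 56 (Vantage) > …
Meridian is highest and takes the item; every bidder forfeits their bid.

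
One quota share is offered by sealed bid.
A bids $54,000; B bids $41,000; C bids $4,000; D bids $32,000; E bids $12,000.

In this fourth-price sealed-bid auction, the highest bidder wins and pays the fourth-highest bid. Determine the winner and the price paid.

Bids ranked: 54,000 (A) > 41,000 (B) > 32,000 (D) > 12,000 (E) > 4,000 (C)
A wins; payment is bid #4 in the ranking = $12,000.

A pays $12,000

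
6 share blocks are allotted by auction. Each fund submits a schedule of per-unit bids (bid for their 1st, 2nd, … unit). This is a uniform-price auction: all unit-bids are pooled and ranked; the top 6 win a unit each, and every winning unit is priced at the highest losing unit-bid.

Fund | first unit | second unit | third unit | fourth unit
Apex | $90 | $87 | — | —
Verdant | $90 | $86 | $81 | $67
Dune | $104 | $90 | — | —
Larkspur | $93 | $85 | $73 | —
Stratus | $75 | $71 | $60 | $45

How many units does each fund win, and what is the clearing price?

Pooled unit-bids ranked (top 6): 104 (Dune-1), 93 (Larkspur-1), 90 (Apex-1), 90 (Verdant-1), 90 (Dune-2), 87 (Apex-2)
The (k+1)-th unit-bid is $86.
Allocation: Apex 2, Dune 2, Larkspur 1, Verdant 1.

Apex 2, Dune 2, Larkspur 1, Verdant 1; clearing price $86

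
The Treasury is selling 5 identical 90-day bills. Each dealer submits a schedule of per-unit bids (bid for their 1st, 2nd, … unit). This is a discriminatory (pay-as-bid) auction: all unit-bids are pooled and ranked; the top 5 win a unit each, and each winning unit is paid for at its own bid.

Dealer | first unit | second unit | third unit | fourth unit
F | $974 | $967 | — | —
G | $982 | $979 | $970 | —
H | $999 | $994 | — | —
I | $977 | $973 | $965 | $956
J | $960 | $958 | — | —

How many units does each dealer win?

G 2, H 2, I 1

All unit-bids, highest first — top 5: 999 (H-1), 994 (H-2), 982 (G-1), 979 (G-2), 977 (I-1)
Next rejected bid: $974 (not a price — pay-as-bid).
Allocation: G 2, H 2, I 1.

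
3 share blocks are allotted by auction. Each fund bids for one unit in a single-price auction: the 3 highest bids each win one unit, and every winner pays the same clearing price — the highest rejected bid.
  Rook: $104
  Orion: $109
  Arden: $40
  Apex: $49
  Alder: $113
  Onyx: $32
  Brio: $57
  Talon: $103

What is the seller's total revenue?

Ordering the bids: 113 (Alder), 109 (Orion), 104 (Rook), 103 (Talon), 57 (Brio), …
The 3 highest are Alder, Orion, Rook.
Highest unsuccessful bid: $103 → clearing price.
Total revenue = 3 × $103 = $309.

Total revenue: $309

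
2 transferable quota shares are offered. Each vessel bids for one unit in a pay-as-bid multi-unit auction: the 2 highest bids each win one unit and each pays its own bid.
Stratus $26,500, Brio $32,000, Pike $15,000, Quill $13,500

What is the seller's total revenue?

Total revenue: $58,500

Sorting: 32,000 (Brio), 26,500 (Stratus), 15,000 (Pike), 13,500 (Quill)
Top 2: Brio, Stratus.
Total revenue = 32,000 + 26,500 = $58,500.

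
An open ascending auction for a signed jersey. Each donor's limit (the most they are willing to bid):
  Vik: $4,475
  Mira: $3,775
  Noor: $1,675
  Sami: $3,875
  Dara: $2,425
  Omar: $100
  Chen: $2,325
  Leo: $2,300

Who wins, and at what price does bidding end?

Limits in order: 4,475 (Vik) > 3,875 (Sami) > 3,775 (Mira) > 2,425 (Dara) > 2,325 (Chen) > 2,300 (Leo) > …
Sami is the last rival to drop out, at $3,875; Vik remains and wins at that price.

Vik wins at $3,875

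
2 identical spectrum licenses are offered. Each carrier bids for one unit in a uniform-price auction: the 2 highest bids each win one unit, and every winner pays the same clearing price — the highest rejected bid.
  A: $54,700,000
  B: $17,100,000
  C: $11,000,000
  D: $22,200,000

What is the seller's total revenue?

Bids ranked high→low: 54,700,000 (A), 22,200,000 (D), 17,100,000 (B), 11,000,000 (C)
Top 2: A, D.
First losing bid is B's $17,100,000, which sets the uniform price.
Total revenue = 2 × $17,100,000 = $34,200,000.

Total revenue: $34,200,000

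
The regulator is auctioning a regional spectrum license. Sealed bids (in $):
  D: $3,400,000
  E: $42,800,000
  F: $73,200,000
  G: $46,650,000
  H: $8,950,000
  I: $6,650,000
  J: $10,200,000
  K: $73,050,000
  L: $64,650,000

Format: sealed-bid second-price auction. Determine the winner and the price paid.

Rule: the highest bidder wins and pays the second-highest bid.
Bids ranked: 73,200,000 (F) > 73,050,000 (K) > 64,650,000 (L) > 46,650,000 (G) > 42,800,000 (E) > 10,200,000 (J) > …
F is highest; pays the second-highest bid, $73,050,000.

F pays $73,050,000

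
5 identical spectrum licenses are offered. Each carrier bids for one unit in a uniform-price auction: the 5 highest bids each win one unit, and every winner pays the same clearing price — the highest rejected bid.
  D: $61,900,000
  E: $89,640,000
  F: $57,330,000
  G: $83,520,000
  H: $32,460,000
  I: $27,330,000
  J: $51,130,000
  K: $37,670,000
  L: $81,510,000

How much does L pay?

Sorting: 89,640,000 (E), 83,520,000 (G), 81,510,000 (L), 61,900,000 (D), 57,330,000 (F), 51,130,000 (J), 37,670,000 (K), …
Winners (5 units): E, G, L, D, F.
Highest unsuccessful bid: $51,130,000 → clearing price.
L wins → pays $51,130,000.

L pays $51,130,000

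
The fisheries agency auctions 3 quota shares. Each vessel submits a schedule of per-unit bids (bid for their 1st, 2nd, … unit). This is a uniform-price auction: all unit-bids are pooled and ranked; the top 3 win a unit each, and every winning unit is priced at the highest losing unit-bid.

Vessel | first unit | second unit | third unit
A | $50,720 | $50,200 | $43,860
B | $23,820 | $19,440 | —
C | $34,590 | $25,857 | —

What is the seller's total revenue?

All unit-bids, highest first — top 3: 50,720 (A-1), 50,200 (A-2), 43,860 (A-3)
The (k+1)-th unit-bid is $34,590.
Allocation: A 3. Every unit priced at $34,590.
Revenue = 3 × 34,590 = $103,770.

Total revenue: $103,770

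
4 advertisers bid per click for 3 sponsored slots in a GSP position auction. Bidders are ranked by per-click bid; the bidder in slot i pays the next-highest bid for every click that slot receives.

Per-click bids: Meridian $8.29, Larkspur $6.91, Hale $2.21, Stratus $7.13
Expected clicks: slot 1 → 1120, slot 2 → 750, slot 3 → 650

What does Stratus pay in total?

Stratus pays $5182.50

Ranked by bid: $8.29 (Meridian) > $7.13 (Stratus) > $6.91 (Larkspur) > $2.21 (Hale)
Stratus holds slot 2 → pays next bid $6.91 × 750 clicks = $5182.50.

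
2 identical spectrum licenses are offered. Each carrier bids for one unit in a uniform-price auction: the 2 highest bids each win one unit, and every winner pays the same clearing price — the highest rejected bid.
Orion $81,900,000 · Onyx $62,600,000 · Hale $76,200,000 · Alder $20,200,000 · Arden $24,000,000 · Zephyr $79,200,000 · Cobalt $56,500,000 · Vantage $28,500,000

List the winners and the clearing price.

Ordering the bids: 81,900,000 (Orion), 79,200,000 (Zephyr), 76,200,000 (Hale), 62,600,000 (Onyx), …
The 2 highest are Orion, Zephyr.
Highest unsuccessful bid: $76,200,000 → clearing price.

Orion, Zephyr; each pays $76,200,000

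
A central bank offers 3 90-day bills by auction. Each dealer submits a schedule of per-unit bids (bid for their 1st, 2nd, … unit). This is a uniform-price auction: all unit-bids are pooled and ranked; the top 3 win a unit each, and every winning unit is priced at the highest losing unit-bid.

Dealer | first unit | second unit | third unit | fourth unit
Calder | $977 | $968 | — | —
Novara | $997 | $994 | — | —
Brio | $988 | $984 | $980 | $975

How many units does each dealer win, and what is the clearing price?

Pooled unit-bids ranked (top 3): 997 (Novara-1), 994 (Novara-2), 988 (Brio-1)
Highest rejected unit-bid = $984.
Allocation: Brio 1, Novara 2.

Brio 1, Novara 2; clearing price $984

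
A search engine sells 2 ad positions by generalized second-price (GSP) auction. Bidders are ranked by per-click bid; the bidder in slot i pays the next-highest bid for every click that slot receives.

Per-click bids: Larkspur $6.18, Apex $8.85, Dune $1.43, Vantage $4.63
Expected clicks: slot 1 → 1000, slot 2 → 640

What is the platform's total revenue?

Total revenue: $9143.20

Per-click bids in order: $8.85 (Apex) > $6.18 (Larkspur) > $4.63 (Vantage) > …
Slot 1: Apex pays $6.18 × 1000 = $6180.00
Slot 2: Larkspur pays $4.63 × 640 = $2963.20
Total = $9143.20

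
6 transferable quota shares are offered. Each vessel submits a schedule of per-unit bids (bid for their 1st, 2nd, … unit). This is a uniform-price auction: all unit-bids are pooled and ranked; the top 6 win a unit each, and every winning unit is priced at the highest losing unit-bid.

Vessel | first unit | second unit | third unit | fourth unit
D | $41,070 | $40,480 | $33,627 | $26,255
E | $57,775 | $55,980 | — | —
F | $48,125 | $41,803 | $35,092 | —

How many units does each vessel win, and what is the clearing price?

All unit-bids, highest first — top 6: 57,775 (E-1), 55,980 (E-2), 48,125 (F-1), 41,803 (F-2), 41,070 (D-1), 40,480 (D-2)
The (k+1)-th unit-bid is $35,092.
Allocation: D 2, E 2, F 2.

D 2, E 2, F 2; clearing price $35,092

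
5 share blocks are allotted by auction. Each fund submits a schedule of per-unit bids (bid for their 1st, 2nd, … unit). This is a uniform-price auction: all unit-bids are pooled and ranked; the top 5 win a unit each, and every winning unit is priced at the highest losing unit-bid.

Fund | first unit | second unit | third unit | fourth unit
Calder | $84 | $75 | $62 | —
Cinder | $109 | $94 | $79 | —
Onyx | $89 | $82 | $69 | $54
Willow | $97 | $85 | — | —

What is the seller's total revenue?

Total revenue: $420

All unit-bids, highest first — top 5: 109 (Cinder-1), 97 (Willow-1), 94 (Cinder-2), 89 (Onyx-1), 85 (Willow-2)
Highest rejected unit-bid = $84.
Allocation: Cinder 2, Onyx 1, Willow 2. Every unit priced at $84.
Revenue = 5 × 84 = $420.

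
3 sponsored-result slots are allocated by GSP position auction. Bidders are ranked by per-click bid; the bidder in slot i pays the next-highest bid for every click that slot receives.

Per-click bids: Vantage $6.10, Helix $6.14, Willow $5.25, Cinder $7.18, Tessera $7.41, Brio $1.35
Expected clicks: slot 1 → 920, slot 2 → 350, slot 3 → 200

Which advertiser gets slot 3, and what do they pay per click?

Helix; $6.10 per click

Ranked by bid: $7.41 (Tessera) > $7.18 (Cinder) > $6.14 (Helix) > $6.10 (Vantage) > …
Slot 3 goes to the third-ranked bidder, Helix, who pays the next bid down: $6.10/click.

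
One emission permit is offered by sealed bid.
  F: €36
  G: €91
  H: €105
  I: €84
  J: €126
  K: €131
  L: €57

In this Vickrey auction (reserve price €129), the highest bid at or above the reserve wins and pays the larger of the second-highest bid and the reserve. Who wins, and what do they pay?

K pays €129

Sorting bids: 131 (K) > 126 (J) > 105 (H) > 91 (G) > 84 (I) > 57 (L) > …
Highest eligible bid: K at €131.
Second-highest bid €126 is below the reserve €129, so the reserve binds → payment €129.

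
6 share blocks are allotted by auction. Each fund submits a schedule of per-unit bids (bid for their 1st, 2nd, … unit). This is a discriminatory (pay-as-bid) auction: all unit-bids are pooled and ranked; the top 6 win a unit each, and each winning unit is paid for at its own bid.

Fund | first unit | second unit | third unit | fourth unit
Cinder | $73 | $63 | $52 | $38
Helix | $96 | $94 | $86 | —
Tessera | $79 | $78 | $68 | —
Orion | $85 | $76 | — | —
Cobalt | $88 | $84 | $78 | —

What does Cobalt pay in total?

Cobalt pays $172

Pooled unit-bids ranked (top 6): 96 (Helix-1), 94 (Helix-2), 88 (Cobalt-1), 86 (Helix-3), 85 (Orion-1), 84 (Cobalt-2)
Next rejected bid: $79 (not a price — pay-as-bid).
Cobalt's winning unit-bids: 88 + 84 = $172.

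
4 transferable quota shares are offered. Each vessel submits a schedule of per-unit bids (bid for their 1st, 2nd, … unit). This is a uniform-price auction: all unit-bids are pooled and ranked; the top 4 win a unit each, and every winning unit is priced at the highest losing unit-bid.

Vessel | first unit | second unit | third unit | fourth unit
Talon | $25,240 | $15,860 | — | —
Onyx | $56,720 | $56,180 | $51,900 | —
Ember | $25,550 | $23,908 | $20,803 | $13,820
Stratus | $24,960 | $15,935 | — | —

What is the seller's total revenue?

Total revenue: $100,960

Pooled unit-bids ranked (top 4): 56,720 (Onyx-1), 56,180 (Onyx-2), 51,900 (Onyx-3), 25,550 (Ember-1)
First bid not allocated: $25,240.
Allocation: Ember 1, Onyx 3. Every unit priced at $25,240.
Revenue = 4 × 25,240 = $100,960.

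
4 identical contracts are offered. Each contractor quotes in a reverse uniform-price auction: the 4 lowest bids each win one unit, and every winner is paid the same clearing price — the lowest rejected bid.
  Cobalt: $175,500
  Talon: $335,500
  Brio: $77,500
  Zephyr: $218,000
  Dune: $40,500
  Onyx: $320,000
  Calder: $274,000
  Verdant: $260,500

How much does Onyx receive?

Onyx is paid $0

Bids ranked low→high: 40,500 (Dune), 77,500 (Brio), 175,500 (Cobalt), 218,000 (Zephyr), 260,500 (Verdant), 274,000 (Calder), …
Lowest 4: Dune, Brio, Cobalt, Zephyr.
Lowest unsuccessful bid: $260,500 → clearing price.
Onyx does not win → is paid $0.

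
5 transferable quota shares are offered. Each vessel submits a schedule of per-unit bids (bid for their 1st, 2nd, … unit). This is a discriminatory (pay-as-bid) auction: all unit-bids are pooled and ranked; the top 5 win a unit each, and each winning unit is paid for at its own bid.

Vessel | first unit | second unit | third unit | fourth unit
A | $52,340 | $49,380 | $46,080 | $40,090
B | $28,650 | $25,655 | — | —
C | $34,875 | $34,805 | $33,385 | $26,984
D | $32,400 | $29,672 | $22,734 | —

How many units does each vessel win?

A 4, C 1

All unit-bids, highest first — top 5: 52,340 (A-1), 49,380 (A-2), 46,080 (A-3), 40,090 (A-4), 34,875 (C-1)
Next rejected bid: $34,805 (not a price — pay-as-bid).
Allocation: A 4, C 1.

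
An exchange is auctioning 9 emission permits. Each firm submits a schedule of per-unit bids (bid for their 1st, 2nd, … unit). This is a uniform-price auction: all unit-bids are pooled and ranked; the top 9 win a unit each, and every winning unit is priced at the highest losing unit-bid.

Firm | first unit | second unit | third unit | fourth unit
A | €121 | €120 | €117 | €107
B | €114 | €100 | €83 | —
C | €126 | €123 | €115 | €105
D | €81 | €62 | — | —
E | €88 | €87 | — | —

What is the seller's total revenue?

Total revenue: €900

Pooled unit-bids ranked (top 9): 126 (C-1), 123 (C-2), 121 (A-1), 120 (A-2), 117 (A-3), 115 (C-3), 114 (B-1), 107 (A-4), 105 (C-4)
The (k+1)-th unit-bid is €100.
Allocation: A 4, B 1, C 4. Every unit priced at €100.
Revenue = 9 × 100 = €900.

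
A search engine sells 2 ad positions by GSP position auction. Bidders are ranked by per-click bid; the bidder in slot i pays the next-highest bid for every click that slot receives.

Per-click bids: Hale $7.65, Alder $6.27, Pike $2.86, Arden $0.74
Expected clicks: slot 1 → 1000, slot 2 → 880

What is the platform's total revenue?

Ranked by bid: $7.65 (Hale) > $6.27 (Alder) > $2.86 (Pike) > …
Slot 1: Hale pays $6.27 × 1000 = $6270.00
Slot 2: Alder pays $2.86 × 880 = $2516.80
Total = $8786.80

Total revenue: $8786.80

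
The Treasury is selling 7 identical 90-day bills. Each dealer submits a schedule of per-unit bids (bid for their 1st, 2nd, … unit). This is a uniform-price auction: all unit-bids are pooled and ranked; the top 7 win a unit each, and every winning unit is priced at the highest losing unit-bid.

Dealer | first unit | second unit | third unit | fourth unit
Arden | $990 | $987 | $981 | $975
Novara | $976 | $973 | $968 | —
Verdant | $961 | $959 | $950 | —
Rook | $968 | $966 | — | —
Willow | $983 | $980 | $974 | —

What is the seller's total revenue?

All unit-bids, highest first — top 7: 990 (Arden-1), 987 (Arden-2), 983 (Willow-1), 981 (Arden-3), 980 (Willow-2), 976 (Novara-1), 975 (Arden-4)
First bid not allocated: $974.
Allocation: Arden 4, Novara 1, Willow 2. Every unit priced at $974.
Revenue = 7 × 974 = $6,818.

Total revenue: $6,818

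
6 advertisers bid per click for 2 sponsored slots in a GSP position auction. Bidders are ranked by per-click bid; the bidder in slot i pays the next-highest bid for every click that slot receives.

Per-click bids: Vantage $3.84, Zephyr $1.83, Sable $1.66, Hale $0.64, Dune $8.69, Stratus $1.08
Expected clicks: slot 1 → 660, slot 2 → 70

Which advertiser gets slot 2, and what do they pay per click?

Vantage; $1.83 per click

Per-click bids in order: $8.69 (Dune) > $3.84 (Vantage) > $1.83 (Zephyr) > …
Slot 2 goes to the second-ranked bidder, Vantage, who pays the next bid down: $1.83/click.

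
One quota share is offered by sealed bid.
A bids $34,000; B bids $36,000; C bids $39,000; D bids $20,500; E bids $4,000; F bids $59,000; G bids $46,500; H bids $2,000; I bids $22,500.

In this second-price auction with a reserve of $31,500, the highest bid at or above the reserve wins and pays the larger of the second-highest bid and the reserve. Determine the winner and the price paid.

Bids ranked: 59,000 (F) > 46,500 (G) > 39,000 (C) > 36,000 (B) > 34,000 (A) > 22,500 (I) > …
F has the top bid at or above the reserve ($59,000).
Second-highest bid $46,500 exceeds the reserve $31,500 → payment $46,500.

F pays $46,500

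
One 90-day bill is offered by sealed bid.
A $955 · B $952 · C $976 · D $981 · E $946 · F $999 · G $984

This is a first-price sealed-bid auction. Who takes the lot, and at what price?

Sorting bids: 999 (F) > 984 (G) > 981 (D) > 976 (C) > 955 (A) > 952 (B) > …
F has the highest bid and pays exactly that: $999.

F pays $999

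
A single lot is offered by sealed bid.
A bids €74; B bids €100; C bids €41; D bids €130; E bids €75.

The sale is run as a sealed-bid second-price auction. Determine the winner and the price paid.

D pays €100

Bids ranked: 130 (D) > 100 (B) > 75 (E) > 74 (A) > 41 (C)
D is highest; pays the second-highest bid, €100.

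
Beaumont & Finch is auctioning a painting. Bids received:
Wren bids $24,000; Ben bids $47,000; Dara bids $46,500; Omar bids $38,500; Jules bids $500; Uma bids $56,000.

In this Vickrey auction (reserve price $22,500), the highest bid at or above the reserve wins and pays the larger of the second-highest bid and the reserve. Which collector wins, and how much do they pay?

Bids ranked: 56,000 (Uma) > 47,000 (Ben) > 46,500 (Dara) > 38,500 (Omar) > 24,000 (Wren) > 500 (Jules)
Uma has the top bid at or above the reserve ($56,000).
max(second-highest $47,000, reserve $22,500) = $47,000; the reserve does not bind.

Uma pays $47,000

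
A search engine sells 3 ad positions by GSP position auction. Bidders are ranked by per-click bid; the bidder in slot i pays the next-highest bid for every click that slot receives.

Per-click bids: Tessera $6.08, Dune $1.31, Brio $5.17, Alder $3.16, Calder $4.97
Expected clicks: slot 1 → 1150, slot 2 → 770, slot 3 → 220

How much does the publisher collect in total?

Total revenue: $10467.60

Per-click bids in order: $6.08 (Tessera) > $5.17 (Brio) > $4.97 (Calder) > $3.16 (Alder) > …
Slot 1: Tessera pays $5.17 × 1150 = $5945.50
Slot 2: Brio pays $4.97 × 770 = $3826.90
Slot 3: Calder pays $3.16 × 220 = $695.20
Total = $10467.60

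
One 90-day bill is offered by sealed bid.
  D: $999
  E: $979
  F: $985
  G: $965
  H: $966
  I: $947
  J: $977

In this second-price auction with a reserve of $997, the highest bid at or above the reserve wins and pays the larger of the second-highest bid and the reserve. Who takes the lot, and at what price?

Rule: the highest bid at or above the reserve wins and pays the larger of the second-highest bid and the reserve.
Sorting bids: 999 (D) > 985 (F) > 979 (E) > 977 (J) > 966 (H) > 965 (G) > …
D has the top bid at or above the reserve ($999).
Second-highest bid $985 is below the reserve $997, so the reserve binds → payment $997.

D pays $997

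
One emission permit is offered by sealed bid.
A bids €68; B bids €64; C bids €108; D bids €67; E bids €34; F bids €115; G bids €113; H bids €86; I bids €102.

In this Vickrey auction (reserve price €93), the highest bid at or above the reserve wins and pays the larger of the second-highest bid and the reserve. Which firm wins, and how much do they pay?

Vickrey auction (reserve price €93): the highest bid at or above the reserve wins and pays the larger of the second-highest bid and the reserve.
Sorting bids: 115 (F) > 113 (G) > 108 (C) > 102 (I) > 86 (H) > 68 (A) > …
Highest eligible bid: F at €115.
max(second-highest €113, reserve €93) = €113; the reserve does not bind.

F pays €113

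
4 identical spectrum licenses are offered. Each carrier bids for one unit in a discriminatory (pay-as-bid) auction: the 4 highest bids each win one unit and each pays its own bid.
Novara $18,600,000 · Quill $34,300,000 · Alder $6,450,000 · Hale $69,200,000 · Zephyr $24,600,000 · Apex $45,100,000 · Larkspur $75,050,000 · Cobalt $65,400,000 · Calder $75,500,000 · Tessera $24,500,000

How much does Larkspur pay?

Larkspur pays $75,050,000

Bids ranked high→low: 75,500,000 (Calder), 75,050,000 (Larkspur), 69,200,000 (Hale), 65,400,000 (Cobalt), 45,100,000 (Apex), 34,300,000 (Quill), …
The 4 highest are Calder, Larkspur, Hale, Cobalt.
Larkspur wins → own bid $75,050,000.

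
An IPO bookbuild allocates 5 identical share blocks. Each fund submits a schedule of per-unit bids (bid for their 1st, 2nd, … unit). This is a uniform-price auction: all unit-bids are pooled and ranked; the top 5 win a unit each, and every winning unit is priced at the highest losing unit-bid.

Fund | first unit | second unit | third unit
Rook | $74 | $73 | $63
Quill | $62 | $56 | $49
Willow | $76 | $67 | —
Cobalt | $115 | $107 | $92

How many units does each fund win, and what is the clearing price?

Cobalt 3, Rook 1, Willow 1; clearing price $73

All unit-bids, highest first — top 5: 115 (Cobalt-1), 107 (Cobalt-2), 92 (Cobalt-3), 76 (Willow-1), 74 (Rook-1)
First bid not allocated: $73.
Allocation: Cobalt 3, Rook 1, Willow 1.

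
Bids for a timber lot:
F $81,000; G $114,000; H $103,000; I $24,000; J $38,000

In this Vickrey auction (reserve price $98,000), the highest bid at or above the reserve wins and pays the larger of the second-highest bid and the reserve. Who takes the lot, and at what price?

G pays $103,000

Rule: the highest bid at or above the reserve wins and pays the larger of the second-highest bid and the reserve.
Sorting bids: 114,000 (G) > 103,000 (H) > 81,000 (F) > 38,000 (J) > 24,000 (I)
Highest eligible bid: G at $114,000.
max(second-highest $103,000, reserve $98,000) = $103,000; the reserve does not bind.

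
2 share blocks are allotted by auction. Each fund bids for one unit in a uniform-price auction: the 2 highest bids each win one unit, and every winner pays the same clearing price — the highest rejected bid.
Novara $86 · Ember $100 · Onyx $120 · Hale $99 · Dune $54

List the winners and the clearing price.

Onyx, Ember; each pays $99

Sorting: 120 (Onyx), 100 (Ember), 99 (Hale), 86 (Novara), …
Top 2: Onyx, Ember.
First losing bid is Hale's $99, which sets the uniform price.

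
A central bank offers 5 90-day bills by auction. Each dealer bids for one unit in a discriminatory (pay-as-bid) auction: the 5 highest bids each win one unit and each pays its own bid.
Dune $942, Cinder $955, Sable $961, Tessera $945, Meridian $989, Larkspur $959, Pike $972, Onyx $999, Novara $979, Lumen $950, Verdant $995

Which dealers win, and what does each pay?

Onyx $999, Verdant $995, Meridian $989, Novara $979, Pike $972

Ordering the bids: 999 (Onyx), 995 (Verdant), 989 (Meridian), 979 (Novara), 972 (Pike), 961 (Sable), 959 (Larkspur), …
The 5 highest are Onyx, Verdant, Meridian, Novara, Pike.
Each winner pays its own bid: Onyx $999, Verdant $995, Meridian $989, Novara $979, Pike $972.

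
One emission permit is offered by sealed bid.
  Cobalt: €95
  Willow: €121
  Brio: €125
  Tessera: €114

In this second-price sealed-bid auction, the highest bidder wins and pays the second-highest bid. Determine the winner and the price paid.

Bids in order: 125 (Brio) > 121 (Willow) > 114 (Tessera) > 95 (Cobalt)
Brio is highest; pays the second-highest bid, €121.

Brio pays €121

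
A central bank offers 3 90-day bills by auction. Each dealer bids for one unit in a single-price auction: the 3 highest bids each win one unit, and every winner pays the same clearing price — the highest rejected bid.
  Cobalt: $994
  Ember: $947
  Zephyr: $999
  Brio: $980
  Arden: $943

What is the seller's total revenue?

Sorting: 999 (Zephyr), 994 (Cobalt), 980 (Brio), 947 (Ember), 943 (Arden)
The 3 highest are Zephyr, Cobalt, Brio.
First losing bid is Ember's $947, which sets the uniform price.
Total revenue = 3 × $947 = $2,841.

Total revenue: $2,841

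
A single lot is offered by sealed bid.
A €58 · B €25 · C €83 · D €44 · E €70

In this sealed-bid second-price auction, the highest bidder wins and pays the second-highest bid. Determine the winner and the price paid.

Sorting bids: 83 (C) > 70 (E) > 58 (A) > 44 (D) > 25 (B)
C is highest; pays the second-highest bid, €70.

C pays €70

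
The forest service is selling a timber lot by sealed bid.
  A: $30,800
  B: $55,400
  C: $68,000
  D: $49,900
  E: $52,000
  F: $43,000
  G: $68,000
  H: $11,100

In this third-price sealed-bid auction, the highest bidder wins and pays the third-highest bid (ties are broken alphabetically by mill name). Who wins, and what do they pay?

C pays $55,400

Sorting bids: 68,000 (C) > 68,000 (G) > 55,400 (B) > 52,000 (E) > 49,900 (D) > 43,000 (F) > …
Tie at $68,000 → C wins by tie-break.
C wins; payment is bid #3 in the ranking = $55,400.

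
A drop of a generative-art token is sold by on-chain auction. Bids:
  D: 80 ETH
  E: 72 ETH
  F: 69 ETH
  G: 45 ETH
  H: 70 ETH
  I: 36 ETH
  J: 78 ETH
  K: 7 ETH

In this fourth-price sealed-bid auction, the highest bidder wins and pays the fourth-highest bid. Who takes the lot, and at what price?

D pays 70 ETH

Bids ranked: 80 (D) > 78 (J) > 72 (E) > 70 (H) > 69 (F) > 45 (G) > …
D wins; payment is bid #4 in the ranking = 70 ETH.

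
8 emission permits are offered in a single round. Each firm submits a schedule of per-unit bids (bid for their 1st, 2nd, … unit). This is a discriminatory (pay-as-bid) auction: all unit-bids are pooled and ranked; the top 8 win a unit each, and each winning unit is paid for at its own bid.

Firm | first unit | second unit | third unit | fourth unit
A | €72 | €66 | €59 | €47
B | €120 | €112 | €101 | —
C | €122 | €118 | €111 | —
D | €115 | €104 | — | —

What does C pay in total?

C pays €351

Merging the schedules and taking the best 8: 122 (C-1), 120 (B-1), 118 (C-2), 115 (D-1), 112 (B-2), 111 (C-3), 104 (D-2), 101 (B-3)
Next rejected bid: €72 (not a price — pay-as-bid).
C's winning unit-bids: 122 + 118 + 111 = €351.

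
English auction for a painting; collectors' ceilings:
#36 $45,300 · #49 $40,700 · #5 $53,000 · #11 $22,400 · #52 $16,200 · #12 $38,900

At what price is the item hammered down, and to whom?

#5 wins at $45,300

Limits in order: 53,000 (#5) > 45,300 (#36) > 40,700 (#49) > 38,900 (#12) > 22,400 (#11) > 16,200 (#52)
#36 is the last rival to drop out, at $45,300; #5 remains and wins at that price.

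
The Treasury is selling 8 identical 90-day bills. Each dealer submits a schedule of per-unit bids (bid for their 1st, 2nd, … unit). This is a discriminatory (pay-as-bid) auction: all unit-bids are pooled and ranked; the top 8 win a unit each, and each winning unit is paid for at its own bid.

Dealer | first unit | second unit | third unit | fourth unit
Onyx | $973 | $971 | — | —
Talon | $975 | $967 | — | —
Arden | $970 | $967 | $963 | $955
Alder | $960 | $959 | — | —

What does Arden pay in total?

Pooled unit-bids ranked (top 8): 975 (Talon-1), 973 (Onyx-1), 971 (Onyx-2), 970 (Arden-1), 967 (Talon-2), 967 (Arden-2), 963 (Arden-3), 960 (Alder-1)
Next rejected bid: $959 (not a price — pay-as-bid).
Arden's winning unit-bids: 970 + 967 + 963 = $2,900.

Arden pays $2,900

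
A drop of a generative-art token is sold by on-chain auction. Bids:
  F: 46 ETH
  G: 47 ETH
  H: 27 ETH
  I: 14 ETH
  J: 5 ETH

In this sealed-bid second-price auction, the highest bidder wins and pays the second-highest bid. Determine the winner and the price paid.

Rule: the highest bidder wins and pays the second-highest bid.
Bids in order: 47 (G) > 46 (F) > 27 (H) > 14 (I) > 5 (J)
G is highest; pays the second-highest bid, 46 ETH.

G pays 46 ETH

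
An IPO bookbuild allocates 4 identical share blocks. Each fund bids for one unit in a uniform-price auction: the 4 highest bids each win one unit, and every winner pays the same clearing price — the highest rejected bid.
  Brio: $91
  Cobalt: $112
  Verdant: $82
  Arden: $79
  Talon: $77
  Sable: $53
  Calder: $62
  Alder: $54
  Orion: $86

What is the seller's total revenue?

Bids ranked high→low: 112 (Cobalt), 91 (Brio), 86 (Orion), 82 (Verdant), 79 (Arden), 77 (Talon), …
The 4 highest are Cobalt, Brio, Orion, Verdant.
Clearing price = highest rejected bid = $79.
Total revenue = 4 × $79 = $316.

Total revenue: $316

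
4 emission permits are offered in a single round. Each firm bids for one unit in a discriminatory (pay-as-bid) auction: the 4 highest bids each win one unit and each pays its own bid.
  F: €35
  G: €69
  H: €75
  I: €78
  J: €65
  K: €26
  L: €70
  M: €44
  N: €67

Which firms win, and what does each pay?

Sorting: 78 (I), 75 (H), 70 (L), 69 (G), 67 (N), 65 (J), …
The 4 highest are I, H, L, G.
Each winner pays its own bid: I €78, H €75, L €70, G €69.

I €78, H €75, L €70, G €69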